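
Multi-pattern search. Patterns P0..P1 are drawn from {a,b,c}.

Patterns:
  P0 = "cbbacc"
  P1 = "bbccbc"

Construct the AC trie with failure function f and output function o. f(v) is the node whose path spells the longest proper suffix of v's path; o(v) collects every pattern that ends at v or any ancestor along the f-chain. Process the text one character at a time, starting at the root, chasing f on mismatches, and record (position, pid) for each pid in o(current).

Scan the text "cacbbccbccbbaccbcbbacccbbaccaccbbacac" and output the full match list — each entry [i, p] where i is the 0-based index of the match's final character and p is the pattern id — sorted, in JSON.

Build:
Trie nodes:
  n0 'ε': b→7 c→1
  n1 'c': b→2
  n2 'cb': b→3
  n3 'cbb': a→4
  n4 'cbba': c→5
  n5 'cbbac': c→6
  n6 'cbbacc': ·  [P0 ends]
  n7 'b': b→8
  n8 'bb': c→9
  n9 'bbc': c→10
  n10 'bbcc': b→11
  n11 'bbccb': c→12
  n12 'bbccbc': ·  [P1 ends]

BFS fail/out derivation:
  n1('c'): parent n0 fail=0; on 'c' 0 → fail=0;  out ∅∪∅=∅
  n7('b'): parent n0 fail=0; on 'b' 0 → fail=0;  out ∅∪∅=∅
  n2('cb'): parent n1 fail=0; on 'b' 0 → fail=7;  out ∅∪∅=∅
  n8('bb'): parent n7 fail=0; on 'b' 0 → fail=7;  out ∅∪∅=∅
  n3('cbb'): parent n2 fail=7; on 'b' 7 → fail=8;  out ∅∪∅=∅
  n9('bbc'): parent n8 fail=7; on 'c' 7→0 → fail=1;  out ∅∪∅=∅
  n4('cbba'): parent n3 fail=8; on 'a' 8→7→0 → fail=0;  out ∅∪∅=∅
  n10('bbcc'): parent n9 fail=1; on 'c' 1→0 → fail=1;  out ∅∪∅=∅
  n5('cbbac'): parent n4 fail=0; on 'c' 0 → fail=1;  out ∅∪∅=∅
  n11('bbccb'): parent n10 fail=1; on 'b' 1 → fail=2;  out ∅∪∅=∅
  n6('cbbacc'): parent n5 fail=1; on 'c' 1→0 → fail=1;  out {0}∪∅={0}
  n12('bbccbc'): parent n11 fail=2; on 'c' 2→7→0 → fail=1;  out {1}∪∅={1}

Run:
pos 0 'c': at 1
pos 1 'a': at 0 ·f
pos 2 'c': at 1
pos 3 'b': at 2
pos 4 'b': at 3
pos 5 'c': at 9 ·f
pos 6 'c': at 10
pos 7 'b': at 11
pos 8 'c': at 12  → match P1@[3:8]
pos 9 'c': at 1 ·f
pos 10 'b': at 2
pos 11 'b': at 3
pos 12 'a': at 4
pos 13 'c': at 5
pos 14 'c': at 6  → match P0@[9:14]
pos 15 'b': at 2 ·f
pos 16 'c': at 1 ·f
pos 17 'b': at 2
pos 18 'b': at 3
pos 19 'a': at 4
pos 20 'c': at 5
pos 21 'c': at 6  → match P0@[16:21]
pos 22 'c': at 1 ·f
pos 23 'b': at 2
pos 24 'b': at 3
pos 25 'a': at 4
pos 26 'c': at 5
pos 27 'c': at 6  → match P0@[22:27]
pos 28 'a': at 0 ·f
pos 29 'c': at 1
pos 30 'c': at 1 ·f
pos 31 'b': at 2
pos 32 'b': at 3
pos 33 'a': at 4
pos 34 'c': at 5
pos 35 'a': at 0 ·f
pos 36 'c': at 1

Matches: [[8,1],[14,0],[21,0],[27,0]]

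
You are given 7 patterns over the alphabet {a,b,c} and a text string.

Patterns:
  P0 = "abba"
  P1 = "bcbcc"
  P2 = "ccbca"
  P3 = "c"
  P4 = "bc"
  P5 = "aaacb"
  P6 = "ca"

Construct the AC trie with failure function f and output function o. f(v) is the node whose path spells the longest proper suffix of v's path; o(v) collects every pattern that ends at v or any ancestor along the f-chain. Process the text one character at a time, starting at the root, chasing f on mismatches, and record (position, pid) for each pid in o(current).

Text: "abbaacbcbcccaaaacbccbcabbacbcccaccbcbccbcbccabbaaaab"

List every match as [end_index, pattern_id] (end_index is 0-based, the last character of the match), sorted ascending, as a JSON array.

Build automaton:
Trie (insert patterns):
  0='ε' goto a→1 b→5 c→10
  1='a' goto a→15 b→2
  2='ab' goto b→3
  3='abb' goto a→4
  4='abba' goto ·  [P0 ends]
  5='b' goto c→6
  6='bc' goto b→7  [P4 ends]
  7='bcb' goto c→8
  8='bcbc' goto c→9
  9='bcbcc' goto ·  [P1 ends]
  10='c' goto a→19 c→11  [P3 ends]
  11='cc' goto b→12
  12='ccb' goto c→13
  13='ccbc' goto a→14
  14='ccbca' goto ·  [P2 ends]
  15='aa' goto a→16
  16='aaa' goto c→17
  17='aaac' goto b→18
  18='aaacb' goto ·  [P5 ends]
  19='ca' goto ·  [P6 ends]

Failure links (BFS by depth):
  n1('a'): parent n0 fail=0; on 'a' 0 → fail=0;  out ∅∪∅=∅
  n5('b'): parent n0 fail=0; on 'b' 0 → fail=0;  out ∅∪∅=∅
  n10('c'): parent n0 fail=0; on 'c' 0 → fail=0;  out {3}∪∅={3}
  n2('ab'): parent n1 fail=0; on 'b' 0 → fail=5;  out ∅∪∅=∅
  n6('bc'): parent n5 fail=0; on 'c' 0 → fail=10;  out {4}∪{3}={3,4}
  n11('cc'): parent n10 fail=0; on 'c' 0 → fail=10;  out ∅∪{3}={3}
  n15('aa'): parent n1 fail=0; on 'a' 0 → fail=1;  out ∅∪∅=∅
  n19('ca'): parent n10 fail=0; on 'a' 0 → fail=1;  out {6}∪∅={6}
  n3('abb'): parent n2 fail=5; on 'b' 5→0 → fail=5;  out ∅∪∅=∅
  n7('bcb'): parent n6 fail=10; on 'b' 10→0 → fail=5;  out ∅∪∅=∅
  n12('ccb'): parent n11 fail=10; on 'b' 10→0 → fail=5;  out ∅∪∅=∅
  n16('aaa'): parent n15 fail=1; on 'a' 1 → fail=15;  out ∅∪∅=∅
  n4('abba'): parent n3 fail=5; on 'a' 5→0 → fail=1;  out {0}∪∅={0}
  n8('bcbc'): parent n7 fail=5; on 'c' 5 → fail=6;  out ∅∪{3,4}={3,4}
  n13('ccbc'): parent n12 fail=5; on 'c' 5 → fail=6;  out ∅∪{3,4}={3,4}
  n17('aaac'): parent n16 fail=15; on 'c' 15→1→0 → fail=10;  out ∅∪{3}={3}
  n9('bcbcc'): parent n8 fail=6; on 'c' 6→10 → fail=11;  out {1}∪{3}={1,3}
  n14('ccbca'): parent n13 fail=6; on 'a' 6→10 → fail=19;  out {2}∪{6}={2,6}
  n18('aaacb'): parent n17 fail=10; on 'b' 10→0 → fail=5;  out {5}∪∅={5}

Scan:
i=0 'a': node 0→1
i=1 'b': node 1→2
i=2 'b': node 2→3
i=3 'a': node 3→4  ** P0@[0:3]
i=4 'a': node 4→15 (fail-walked)
i=5 'c': node 15→10 (fail-walked)  ** P3@[5:5]
i=6 'b': node 10→5 (fail-walked)
i=7 'c': node 5→6  ** P3@[7:7],P4@[6:7]
i=8 'b': node 6→7
i=9 'c': node 7→8  ** P3@[9:9],P4@[8:9]
i=10 'c': node 8→9  ** P1@[6:10],P3@[10:10]
i=11 'c': node 9→11 (fail-walked)  ** P3@[11:11]
i=12 'a': node 11→19 (fail-walked)  ** P6@[11:12]
i=13 'a': node 19→15 (fail-walked)
i=14 'a': node 15→16
i=15 'a': node 16→16 (fail-walked)
i=16 'c': node 16→17  ** P3@[16:16]
i=17 'b': node 17→18  ** P5@[13:17]
i=18 'c': node 18→6 (fail-walked)  ** P3@[18:18],P4@[17:18]
i=19 'c': node 6→11 (fail-walked)  ** P3@[19:19]
i=20 'b': node 11→12
i=21 'c': node 12→13  ** P3@[21:21],P4@[20:21]
i=22 'a': node 13→14  ** P2@[18:22],P6@[21:22]
i=23 'b': node 14→2 (fail-walked)
i=24 'b': node 2→3
i=25 'a': node 3→4  ** P0@[22:25]
i=26 'c': node 4→10 (fail-walked)  ** P3@[26:26]
i=27 'b': node 10→5 (fail-walked)
i=28 'c': node 5→6  ** P3@[28:28],P4@[27:28]
i=29 'c': node 6→11 (fail-walked)  ** P3@[29:29]
i=30 'c': node 11→11 (fail-walked)  ** P3@[30:30]
i=31 'a': node 11→19 (fail-walked)  ** P6@[30:31]
i=32 'c': node 19→10 (fail-walked)  ** P3@[32:32]
i=33 'c': node 10→11  ** P3@[33:33]
i=34 'b': node 11→12
i=35 'c': node 12→13  ** P3@[35:35],P4@[34:35]
i=36 'b': node 13→7 (fail-walked)
i=37 'c': node 7→8  ** P3@[37:37],P4@[36:37]
i=38 'c': node 8→9  ** P1@[34:38],P3@[38:38]
i=39 'b': node 9→12 (fail-walked)
i=40 'c': node 12→13  ** P3@[40:40],P4@[39:40]
i=41 'b': node 13→7 (fail-walked)
i=42 'c': node 7→8  ** P3@[42:42],P4@[41:42]
i=43 'c': node 8→9  ** P1@[39:43],P3@[43:43]
i=44 'a': node 9→19 (fail-walked)  ** P6@[43:44]
i=45 'b': node 19→2 (fail-walked)
i=46 'b': node 2→3
i=47 'a': node 3→4  ** P0@[44:47]
i=48 'a': node 4→15 (fail-walked)
i=49 'a': node 15→16
i=50 'a': node 16→16 (fail-walked)
i=51 'b': node 16→2 (fail-walked)

Matches: [[3,0],[5,3],[7,3],[7,4],[9,3],[9,4],[10,1],[10,3],[11,3],[12,6],[16,3],[17,5],[18,3],[18,4],[19,3],[21,3],[21,4],[22,2],[22,6],[25,0],[26,3],[28,3],[28,4],[29,3],[30,3],[31,6],[32,3],[33,3],[35,3],[35,4],[37,3],[37,4],[38,1],[38,3],[40,3],[40,4],[42,3],[42,4],[43,1],[43,3],[44,6],[47,0]]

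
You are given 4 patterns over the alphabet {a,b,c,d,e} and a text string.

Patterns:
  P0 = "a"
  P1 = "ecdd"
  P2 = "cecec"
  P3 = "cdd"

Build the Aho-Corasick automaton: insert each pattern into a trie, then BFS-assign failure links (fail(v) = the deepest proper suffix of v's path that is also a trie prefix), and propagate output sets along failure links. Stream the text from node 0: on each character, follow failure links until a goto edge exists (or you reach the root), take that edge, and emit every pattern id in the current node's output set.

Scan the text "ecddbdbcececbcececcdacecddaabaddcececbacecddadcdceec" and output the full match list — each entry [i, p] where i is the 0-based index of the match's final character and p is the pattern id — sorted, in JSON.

Build:
Trie (insert patterns):
  n0 'ε': a→1 c→6 e→2
  n1 'a': ·  [P0 ends]
  n2 'e': c→3
  n3 'ec': d→4
  n4 'ecd': d→5
  n5 'ecdd': ·  [P1 ends]
  n6 'c': d→11 e→7
  n7 'ce': c→8
  n8 'cec': e→9
  n9 'cece': c→10
  n10 'cecec': ·  [P2 ends]
  n11 'cd': d→12
  n12 'cdd': ·  [P3 ends]

Failure links (BFS by depth):
  fail(1) 'a': from fail(0)=0 chase 'a': 0 ⇒ 0;  out={0}∪out(0)={0}
  fail(2) 'e': from fail(0)=0 chase 'e': 0 ⇒ 0;  out=∅∪out(0)=∅
  fail(6) 'c': from fail(0)=0 chase 'c': 0 ⇒ 0;  out=∅∪out(0)=∅
  fail(3) 'ec': from fail(2)=0 chase 'c': 0 ⇒ 6;  out=∅∪out(6)=∅
  fail(7) 'ce': from fail(6)=0 chase 'e': 0 ⇒ 2;  out=∅∪out(2)=∅
  fail(11) 'cd': from fail(6)=0 chase 'd': 0 ⇒ 0;  out=∅∪out(0)=∅
  fail(4) 'ecd': from fail(3)=6 chase 'd': 6 ⇒ 11;  out=∅∪out(11)=∅
  fail(8) 'cec': from fail(7)=2 chase 'c': 2 ⇒ 3;  out=∅∪out(3)=∅
  fail(12) 'cdd': from fail(11)=0 chase 'd': 0 ⇒ 0;  out={3}∪out(0)={3}
  fail(5) 'ecdd': from fail(4)=11 chase 'd': 11 ⇒ 12;  out={1}∪out(12)={1,3}
  fail(9) 'cece': from fail(8)=3 chase 'e': 3→6 ⇒ 7;  out=∅∪out(7)=∅
  fail(10) 'cecec': from fail(9)=7 chase 'c': 7 ⇒ 8;  out={2}∪out(8)={2}

Run:
i=0 'e': node 0→2
i=1 'c': node 2→3
i=2 'd': node 3→4
i=3 'd': node 4→5  emit P1@[0:3],P3@[1:3]
i=4 'b': node 5→0 (fail-walked)
i=5 'd': node 0→0
i=6 'b': node 0→0
i=7 'c': node 0→6
i=8 'e': node 6→7
i=9 'c': node 7→8
i=10 'e': node 8→9
i=11 'c': node 9→10  emit P2@[7:11]
i=12 'b': node 10→0 (fail-walked)
i=13 'c': node 0→6
i=14 'e': node 6→7
i=15 'c': node 7→8
i=16 'e': node 8→9
i=17 'c': node 9→10  emit P2@[13:17]
i=18 'c': node 10→6 (fail-walked)
i=19 'd': node 6→11
i=20 'a': node 11→1 (fail-walked)  emit P0@[20:20]
i=21 'c': node 1→6 (fail-walked)
i=22 'e': node 6→7
i=23 'c': node 7→8
i=24 'd': node 8→4 (fail-walked)
i=25 'd': node 4→5  emit P1@[22:25],P3@[23:25]
i=26 'a': node 5→1 (fail-walked)  emit P0@[26:26]
i=27 'a': node 1→1 (fail-walked)  emit P0@[27:27]
i=28 'b': node 1→0 (fail-walked)
i=29 'a': node 0→1  emit P0@[29:29]
i=30 'd': node 1→0 (fail-walked)
i=31 'd': node 0→0
i=32 'c': node 0→6
i=33 'e': node 6→7
i=34 'c': node 7→8
i=35 'e': node 8→9
i=36 'c': node 9→10  emit P2@[32:36]
i=37 'b': node 10→0 (fail-walked)
i=38 'a': node 0→1  emit P0@[38:38]
i=39 'c': node 1→6 (fail-walked)
i=40 'e': node 6→7
i=41 'c': node 7→8
i=42 'd': node 8→4 (fail-walked)
i=43 'd': node 4→5  emit P1@[40:43],P3@[41:43]
i=44 'a': node 5→1 (fail-walked)  emit P0@[44:44]
i=45 'd': node 1→0 (fail-walked)
i=46 'c': node 0→6
i=47 'd': node 6→11
i=48 'c': node 11→6 (fail-walked)
i=49 'e': node 6→7
i=50 'e': node 7→2 (fail-walked)
i=51 'c': node 2→3

Matches: [[3,1],[3,3],[11,2],[17,2],[20,0],[25,1],[25,3],[26,0],[27,0],[29,0],[36,2],[38,0],[43,1],[43,3],[44,0]]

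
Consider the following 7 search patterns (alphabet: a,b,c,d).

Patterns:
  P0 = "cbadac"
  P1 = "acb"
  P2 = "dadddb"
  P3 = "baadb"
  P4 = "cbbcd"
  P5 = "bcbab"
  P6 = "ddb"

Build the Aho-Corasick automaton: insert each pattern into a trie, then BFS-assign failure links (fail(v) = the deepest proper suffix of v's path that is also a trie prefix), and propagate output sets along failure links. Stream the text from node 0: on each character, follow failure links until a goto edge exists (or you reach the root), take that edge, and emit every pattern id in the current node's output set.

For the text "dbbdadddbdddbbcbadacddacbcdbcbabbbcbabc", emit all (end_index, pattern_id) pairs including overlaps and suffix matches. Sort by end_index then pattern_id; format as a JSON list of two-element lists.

Construct AC machine:
Trie (insert patterns):
  n0 'ε': a→7 b→16 c→1 d→10
  n1 'c': b→2
  n2 'cb': a→3 b→21
  n3 'cba': d→4
  n4 'cbad': a→5
  n5 'cbada': c→6
  n6 'cbadac': ·  ←P0
  n7 'a': c→8
  n8 'ac': b→9
  n9 'acb': ·  ←P1
  n10 'd': a→11 d→28
  n11 'da': d→12
  n12 'dad': d→13
  n13 'dadd': d→14
  n14 'daddd': b→15
  n15 'dadddb': ·  ←P2
  n16 'b': a→17 c→24
  n17 'ba': a→18
  n18 'baa': d→19
  n19 'baad': b→20
  n20 'baadb': ·  ←P3
  n21 'cbb': c→22
  n22 'cbbc': d→23
  n23 'cbbcd': ·  ←P4
  n24 'bc': b→25
  n25 'bcb': a→26
  n26 'bcba': b→27
  n27 'bcbab': ·  ←P5
  n28 'dd': b→29
  n29 'ddb': ·  ←P6

Failure links (BFS by depth):
  n1('c'): parent n0 fail=0; on 'c' 0 → fail=0;  out ∅∪∅=∅
  n7('a'): parent n0 fail=0; on 'a' 0 → fail=0;  out ∅∪∅=∅
  n10('d'): parent n0 fail=0; on 'd' 0 → fail=0;  out ∅∪∅=∅
  n16('b'): parent n0 fail=0; on 'b' 0 → fail=0;  out ∅∪∅=∅
  n2('cb'): parent n1 fail=0; on 'b' 0 → fail=16;  out ∅∪∅=∅
  n8('ac'): parent n7 fail=0; on 'c' 0 → fail=1;  out ∅∪∅=∅
  n11('da'): parent n10 fail=0; on 'a' 0 → fail=7;  out ∅∪∅=∅
  n17('ba'): parent n16 fail=0; on 'a' 0 → fail=7;  out ∅∪∅=∅
  n24('bc'): parent n16 fail=0; on 'c' 0 → fail=1;  out ∅∪∅=∅
  n28('dd'): parent n10 fail=0; on 'd' 0 → fail=10;  out ∅∪∅=∅
  n3('cba'): parent n2 fail=16; on 'a' 16 → fail=17;  out ∅∪∅=∅
  n9('acb'): parent n8 fail=1; on 'b' 1 → fail=2;  out {1}∪∅={1}
  n12('dad'): parent n11 fail=7; on 'd' 7→0 → fail=10;  out ∅∪∅=∅
  n18('baa'): parent n17 fail=7; on 'a' 7→0 → fail=7;  out ∅∪∅=∅
  n21('cbb'): parent n2 fail=16; on 'b' 16→0 → fail=16;  out ∅∪∅=∅
  n25('bcb'): parent n24 fail=1; on 'b' 1 → fail=2;  out ∅∪∅=∅
  n29('ddb'): parent n28 fail=10; on 'b' 10→0 → fail=16;  out {6}∪∅={6}
  n4('cbad'): parent n3 fail=17; on 'd' 17→7→0 → fail=10;  out ∅∪∅=∅
  n13('dadd'): parent n12 fail=10; on 'd' 10 → fail=28;  out ∅∪∅=∅
  n19('baad'): parent n18 fail=7; on 'd' 7→0 → fail=10;  out ∅∪∅=∅
  n22('cbbc'): parent n21 fail=16; on 'c' 16 → fail=24;  out ∅∪∅=∅
  n26('bcba'): parent n25 fail=2; on 'a' 2 → fail=3;  out ∅∪∅=∅
  n5('cbada'): parent n4 fail=10; on 'a' 10 → fail=11;  out ∅∪∅=∅
  n14('daddd'): parent n13 fail=28; on 'd' 28→10 → fail=28;  out ∅∪∅=∅
  n20('baadb'): parent n19 fail=10; on 'b' 10→0 → fail=16;  out {3}∪∅={3}
  n23('cbbcd'): parent n22 fail=24; on 'd' 24→1→0 → fail=10;  out {4}∪∅={4}
  n27('bcbab'): parent n26 fail=3; on 'b' 3→17→7→0 → fail=16;  out {5}∪∅={5}
  n6('cbadac'): parent n5 fail=11; on 'c' 11→7 → fail=8;  out {0}∪∅={0}
  n15('dadddb'): parent n14 fail=28; on 'b' 28 → fail=29;  out {2}∪{6}={2,6}

Run:
[0] read 'd'  n0⇒n10
[1] read 'b'  n10⇒n16 (via fail)
[2] read 'b'  n16⇒n16 (via fail)
[3] read 'd'  n16⇒n10 (via fail)
[4] read 'a'  n10⇒n11
[5] read 'd'  n11⇒n12
[6] read 'd'  n12⇒n13
[7] read 'd'  n13⇒n14
[8] read 'b'  n14⇒n15  → match P2@[3:8],P6@[6:8]
[9] read 'd'  n15⇒n10 (via fail)
[10] read 'd'  n10⇒n28
[11] read 'd'  n28⇒n28 (via fail)
[12] read 'b'  n28⇒n29  → match P6@[10:12]
[13] read 'b'  n29⇒n16 (via fail)
[14] read 'c'  n16⇒n24
[15] read 'b'  n24⇒n25
[16] read 'a'  n25⇒n26
[17] read 'd'  n26⇒n4 (via fail)
[18] read 'a'  n4⇒n5
[19] read 'c'  n5⇒n6  → match P0@[14:19]
[20] read 'd'  n6⇒n10 (via fail)
[21] read 'd'  n10⇒n28
[22] read 'a'  n28⇒n11 (via fail)
[23] read 'c'  n11⇒n8 (via fail)
[24] read 'b'  n8⇒n9  → match P1@[22:24]
[25] read 'c'  n9⇒n24 (via fail)
[26] read 'd'  n24⇒n10 (via fail)
[27] read 'b'  n10⇒n16 (via fail)
[28] read 'c'  n16⇒n24
[29] read 'b'  n24⇒n25
[30] read 'a'  n25⇒n26
[31] read 'b'  n26⇒n27  → match P5@[27:31]
[32] read 'b'  n27⇒n16 (via fail)
[33] read 'b'  n16⇒n16 (via fail)
[34] read 'c'  n16⇒n24
[35] read 'b'  n24⇒n25
[36] read 'a'  n25⇒n26
[37] read 'b'  n26⇒n27  → match P5@[33:37]
[38] read 'c'  n27⇒n24 (via fail)

Result: [[8,2],[8,6],[12,6],[19,0],[24,1],[31,5],[37,5]]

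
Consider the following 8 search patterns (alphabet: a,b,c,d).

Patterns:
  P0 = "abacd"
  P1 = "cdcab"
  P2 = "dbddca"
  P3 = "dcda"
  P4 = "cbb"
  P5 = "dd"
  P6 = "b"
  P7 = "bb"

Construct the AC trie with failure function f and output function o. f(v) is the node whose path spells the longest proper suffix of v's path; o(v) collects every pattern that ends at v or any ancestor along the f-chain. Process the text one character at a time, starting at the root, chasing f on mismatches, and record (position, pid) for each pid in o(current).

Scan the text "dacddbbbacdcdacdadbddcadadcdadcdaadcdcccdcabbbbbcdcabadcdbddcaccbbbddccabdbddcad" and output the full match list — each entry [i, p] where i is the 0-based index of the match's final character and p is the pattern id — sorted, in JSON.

Build automaton:
Trie nodes:
  0='ε' goto a→1 b→23 c→6 d→11
  1='a' goto b→2
  2='ab' goto a→3
  3='aba' goto c→4
  4='abac' goto d→5
  5='abacd' goto ·  ←P0
  6='c' goto b→20 d→7
  7='cd' goto c→8
  8='cdc' goto a→9
  9='cdca' goto b→10
  10='cdcab' goto ·  ←P1
  11='d' goto b→12 c→17 d→22
  12='db' goto d→13
  13='dbd' goto d→14
  14='dbdd' goto c→15
  15='dbddc' goto a→16
  16='dbddca' goto ·  ←P2
  17='dc' goto d→18
  18='dcd' goto a→19
  19='dcda' goto ·  ←P3
  20='cb' goto b→21
  21='cbb' goto ·  ←P4
  22='dd' goto ·  ←P5
  23='b' goto b→24  ←P6
  24='bb' goto ·  ←P7

Failure links (BFS by depth):
  n1('a'): parent n0 fail=0; on 'a' 0 → fail=0;  out ∅∪∅=∅
  n6('c'): parent n0 fail=0; on 'c' 0 → fail=0;  out ∅∪∅=∅
  n11('d'): parent n0 fail=0; on 'd' 0 → fail=0;  out ∅∪∅=∅
  n23('b'): parent n0 fail=0; on 'b' 0 → fail=0;  out {6}∪∅={6}
  n2('ab'): parent n1 fail=0; on 'b' 0 → fail=23;  out ∅∪{6}={6}
  n7('cd'): parent n6 fail=0; on 'd' 0 → fail=11;  out ∅∪∅=∅
  n12('db'): parent n11 fail=0; on 'b' 0 → fail=23;  out ∅∪{6}={6}
  n17('dc'): parent n11 fail=0; on 'c' 0 → fail=6;  out ∅∪∅=∅
  n20('cb'): parent n6 fail=0; on 'b' 0 → fail=23;  out ∅∪{6}={6}
  n22('dd'): parent n11 fail=0; on 'd' 0 → fail=11;  out {5}∪∅={5}
  n24('bb'): parent n23 fail=0; on 'b' 0 → fail=23;  out {7}∪{6}={6,7}
  n3('aba'): parent n2 fail=23; on 'a' 23→0 → fail=1;  out ∅∪∅=∅
  n8('cdc'): parent n7 fail=11; on 'c' 11 → fail=17;  out ∅∪∅=∅
  n13('dbd'): parent n12 fail=23; on 'd' 23→0 → fail=11;  out ∅∪∅=∅
  n18('dcd'): parent n17 fail=6; on 'd' 6 → fail=7;  out ∅∪∅=∅
  n21('cbb'): parent n20 fail=23; on 'b' 23 → fail=24;  out {4}∪{6,7}={4,6,7}
  n4('abac'): parent n3 fail=1; on 'c' 1→0 → fail=6;  out ∅∪∅=∅
  n9('cdca'): parent n8 fail=17; on 'a' 17→6→0 → fail=1;  out ∅∪∅=∅
  n14('dbdd'): parent n13 fail=11; on 'd' 11 → fail=22;  out ∅∪{5}={5}
  n19('dcda'): parent n18 fail=7; on 'a' 7→11→0 → fail=1;  out {3}∪∅={3}
  n5('abacd'): parent n4 fail=6; on 'd' 6 → fail=7;  out {0}∪∅={0}
  n10('cdcab'): parent n9 fail=1; on 'b' 1 → fail=2;  out {1}∪{6}={1,6}
  n15('dbddc'): parent n14 fail=22; on 'c' 22→11 → fail=17;  out ∅∪∅=∅
  n16('dbddca'): parent n15 fail=17; on 'a' 17→6→0 → fail=1;  out {2}∪∅={2}

Run:
pos 0 'd': at 11
pos 1 'a': at 1 (fail-walked)
pos 2 'c': at 6 (fail-walked)
pos 3 'd': at 7
pos 4 'd': at 22 (fail-walked)  emit P5@[3:4]
pos 5 'b': at 12 (fail-walked)  emit P6@[5:5]
pos 6 'b': at 24 (fail-walked)  emit P6@[6:6],P7@[5:6]
pos 7 'b': at 24 (fail-walked)  emit P6@[7:7],P7@[6:7]
pos 8 'a': at 1 (fail-walked)
pos 9 'c': at 6 (fail-walked)
pos 10 'd': at 7
pos 11 'c': at 8
pos 12 'd': at 18 (fail-walked)
pos 13 'a': at 19  emit P3@[10:13]
pos 14 'c': at 6 (fail-walked)
pos 15 'd': at 7
pos 16 'a': at 1 (fail-walked)
pos 17 'd': at 11 (fail-walked)
pos 18 'b': at 12  emit P6@[18:18]
pos 19 'd': at 13
pos 20 'd': at 14  emit P5@[19:20]
pos 21 'c': at 15
pos 22 'a': at 16  emit P2@[17:22]
pos 23 'd': at 11 (fail-walked)
pos 24 'a': at 1 (fail-walked)
pos 25 'd': at 11 (fail-walked)
pos 26 'c': at 17
pos 27 'd': at 18
pos 28 'a': at 19  emit P3@[25:28]
pos 29 'd': at 11 (fail-walked)
pos 30 'c': at 17
pos 31 'd': at 18
pos 32 'a': at 19  emit P3@[29:32]
pos 33 'a': at 1 (fail-walked)
pos 34 'd': at 11 (fail-walked)
pos 35 'c': at 17
pos 36 'd': at 18
pos 37 'c': at 8 (fail-walked)
pos 38 'c': at 6 (fail-walked)
pos 39 'c': at 6 (fail-walked)
pos 40 'd': at 7
pos 41 'c': at 8
pos 42 'a': at 9
pos 43 'b': at 10  emit P1@[39:43],P6@[43:43]
pos 44 'b': at 24 (fail-walked)  emit P6@[44:44],P7@[43:44]
pos 45 'b': at 24 (fail-walked)  emit P6@[45:45],P7@[44:45]
pos 46 'b': at 24 (fail-walked)  emit P6@[46:46],P7@[45:46]
pos 47 'b': at 24 (fail-walked)  emit P6@[47:47],P7@[46:47]
pos 48 'c': at 6 (fail-walked)
pos 49 'd': at 7
pos 50 'c': at 8
pos 51 'a': at 9
pos 52 'b': at 10  emit P1@[48:52],P6@[52:52]
pos 53 'a': at 3 (fail-walked)
pos 54 'd': at 11 (fail-walked)
pos 55 'c': at 17
pos 56 'd': at 18
pos 57 'b': at 12 (fail-walked)  emit P6@[57:57]
pos 58 'd': at 13
pos 59 'd': at 14  emit P5@[58:59]
pos 60 'c': at 15
pos 61 'a': at 16  emit P2@[56:61]
pos 62 'c': at 6 (fail-walked)
pos 63 'c': at 6 (fail-walked)
pos 64 'b': at 20  emit P6@[64:64]
pos 65 'b': at 21  emit P4@[63:65],P6@[65:65],P7@[64:65]
pos 66 'b': at 24 (fail-walked)  emit P6@[66:66],P7@[65:66]
pos 67 'd': at 11 (fail-walked)
pos 68 'd': at 22  emit P5@[67:68]
pos 69 'c': at 17 (fail-walked)
pos 70 'c': at 6 (fail-walked)
pos 71 'a': at 1 (fail-walked)
pos 72 'b': at 2  emit P6@[72:72]
pos 73 'd': at 11 (fail-walked)
pos 74 'b': at 12  emit P6@[74:74]
pos 75 'd': at 13
pos 76 'd': at 14  emit P5@[75:76]
pos 77 'c': at 15
pos 78 'a': at 16  emit P2@[73:78]
pos 79 'd': at 11 (fail-walked)

Matches: [[4,5],[5,6],[6,6],[6,7],[7,6],[7,7],[13,3],[18,6],[20,5],[22,2],[28,3],[32,3],[43,1],[43,6],[44,6],[44,7],[45,6],[45,7],[46,6],[46,7],[47,6],[47,7],[52,1],[52,6],[57,6],[59,5],[61,2],[64,6],[65,4],[65,6],[65,7],[66,6],[66,7],[68,5],[72,6],[74,6],[76,5],[78,2]]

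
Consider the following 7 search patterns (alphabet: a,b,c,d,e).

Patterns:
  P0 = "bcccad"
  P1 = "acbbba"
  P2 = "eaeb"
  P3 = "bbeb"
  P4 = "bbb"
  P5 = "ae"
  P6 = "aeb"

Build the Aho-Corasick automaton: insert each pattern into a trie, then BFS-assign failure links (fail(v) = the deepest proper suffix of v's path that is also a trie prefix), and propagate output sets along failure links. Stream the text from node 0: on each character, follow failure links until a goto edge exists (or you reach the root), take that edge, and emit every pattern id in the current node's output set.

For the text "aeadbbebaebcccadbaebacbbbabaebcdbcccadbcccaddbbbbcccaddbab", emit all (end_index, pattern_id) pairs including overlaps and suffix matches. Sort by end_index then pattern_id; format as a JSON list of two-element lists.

Construct AC machine:
Trie (insert patterns):
  0='ε' goto a→7 b→1 e→13
  1='b' goto b→17 c→2
  2='bc' goto c→3
  3='bcc' goto c→4
  4='bccc' goto a→5
  5='bccca' goto d→6
  6='bcccad' goto ·  ←P0
  7='a' goto c→8 e→21
  8='ac' goto b→9
  9='acb' goto b→10
  10='acbb' goto b→11
  11='acbbb' goto a→12
  12='acbbba' goto ·  ←P1
  13='e' goto a→14
  14='ea' goto e→15
  15='eae' goto b→16
  16='eaeb' goto ·  ←P2
  17='bb' goto b→20 e→18
  18='bbe' goto b→19
  19='bbeb' goto ·  ←P3
  20='bbb' goto ·  ←P4
  21='ae' goto b→22  ←P5
  22='aeb' goto ·  ←P6

Failure links (BFS by depth):
  n1('b'): parent n0 fail=0; on 'b' 0 → fail=0;  out ∅∪∅=∅
  n7('a'): parent n0 fail=0; on 'a' 0 → fail=0;  out ∅∪∅=∅
  n13('e'): parent n0 fail=0; on 'e' 0 → fail=0;  out ∅∪∅=∅
  n2('bc'): parent n1 fail=0; on 'c' 0 → fail=0;  out ∅∪∅=∅
  n8('ac'): parent n7 fail=0; on 'c' 0 → fail=0;  out ∅∪∅=∅
  n14('ea'): parent n13 fail=0; on 'a' 0 → fail=7;  out ∅∪∅=∅
  n17('bb'): parent n1 fail=0; on 'b' 0 → fail=1;  out ∅∪∅=∅
  n21('ae'): parent n7 fail=0; on 'e' 0 → fail=13;  out {5}∪∅={5}
  n3('bcc'): parent n2 fail=0; on 'c' 0 → fail=0;  out ∅∪∅=∅
  n9('acb'): parent n8 fail=0; on 'b' 0 → fail=1;  out ∅∪∅=∅
  n15('eae'): parent n14 fail=7; on 'e' 7 → fail=21;  out ∅∪{5}={5}
  n18('bbe'): parent n17 fail=1; on 'e' 1→0 → fail=13;  out ∅∪∅=∅
  n20('bbb'): parent n17 fail=1; on 'b' 1 → fail=17;  out {4}∪∅={4}
  n22('aeb'): parent n21 fail=13; on 'b' 13→0 → fail=1;  out {6}∪∅={6}
  n4('bccc'): parent n3 fail=0; on 'c' 0 → fail=0;  out ∅∪∅=∅
  n10('acbb'): parent n9 fail=1; on 'b' 1 → fail=17;  out ∅∪∅=∅
  n16('eaeb'): parent n15 fail=21; on 'b' 21 → fail=22;  out {2}∪{6}={2,6}
  n19('bbeb'): parent n18 fail=13; on 'b' 13→0 → fail=1;  out {3}∪∅={3}
  n5('bccca'): parent n4 fail=0; on 'a' 0 → fail=7;  out ∅∪∅=∅
  n11('acbbb'): parent n10 fail=17; on 'b' 17 → fail=20;  out ∅∪{4}={4}
  n6('bcccad'): parent n5 fail=7; on 'd' 7→0 → fail=0;  out {0}∪∅={0}
  n12('acbbba'): parent n11 fail=20; on 'a' 20→17→1→0 → fail=7;  out {1}∪∅={1}

Text stream:
[0] read 'a'  n0⇒n7
[1] read 'e'  n7⇒n21  → match P5@[0:1]
[2] read 'a'  n21⇒n14 (fail-walked)
[3] read 'd'  n14⇒n0 (fail-walked)
[4] read 'b'  n0⇒n1
[5] read 'b'  n1⇒n17
[6] read 'e'  n17⇒n18
[7] read 'b'  n18⇒n19  → match P3@[4:7]
[8] read 'a'  n19⇒n7 (fail-walked)
[9] read 'e'  n7⇒n21  → match P5@[8:9]
[10] read 'b'  n21⇒n22  → match P6@[8:10]
[11] read 'c'  n22⇒n2 (fail-walked)
[12] read 'c'  n2⇒n3
[13] read 'c'  n3⇒n4
[14] read 'a'  n4⇒n5
[15] read 'd'  n5⇒n6  → match P0@[10:15]
[16] read 'b'  n6⇒n1 (fail-walked)
[17] read 'a'  n1⇒n7 (fail-walked)
[18] read 'e'  n7⇒n21  → match P5@[17:18]
[19] read 'b'  n21⇒n22  → match P6@[17:19]
[20] read 'a'  n22⇒n7 (fail-walked)
[21] read 'c'  n7⇒n8
[22] read 'b'  n8⇒n9
[23] read 'b'  n9⇒n10
[24] read 'b'  n10⇒n11  → match P4@[22:24]
[25] read 'a'  n11⇒n12  → match P1@[20:25]
[26] read 'b'  n12⇒n1 (fail-walked)
[27] read 'a'  n1⇒n7 (fail-walked)
[28] read 'e'  n7⇒n21  → match P5@[27:28]
[29] read 'b'  n21⇒n22  → match P6@[27:29]
[30] read 'c'  n22⇒n2 (fail-walked)
[31] read 'd'  n2⇒n0 (fail-walked)
[32] read 'b'  n0⇒n1
[33] read 'c'  n1⇒n2
[34] read 'c'  n2⇒n3
[35] read 'c'  n3⇒n4
[36] read 'a'  n4⇒n5
[37] read 'd'  n5⇒n6  → match P0@[32:37]
[38] read 'b'  n6⇒n1 (fail-walked)
[39] read 'c'  n1⇒n2
[40] read 'c'  n2⇒n3
[41] read 'c'  n3⇒n4
[42] read 'a'  n4⇒n5
[43] read 'd'  n5⇒n6  → match P0@[38:43]
[44] read 'd'  n6⇒n0 (fail-walked)
[45] read 'b'  n0⇒n1
[46] read 'b'  n1⇒n17
[47] read 'b'  n17⇒n20  → match P4@[45:47]
[48] read 'b'  n20⇒n20 (fail-walked)  → match P4@[46:48]
[49] read 'c'  n20⇒n2 (fail-walked)
[50] read 'c'  n2⇒n3
[51] read 'c'  n3⇒n4
[52] read 'a'  n4⇒n5
[53] read 'd'  n5⇒n6  → match P0@[48:53]
[54] read 'd'  n6⇒n0 (fail-walked)
[55] read 'b'  n0⇒n1
[56] read 'a'  n1⇒n7 (fail-walked)
[57] read 'b'  n7⇒n1 (fail-walked)

All matches (sorted): [[1,5],[7,3],[9,5],[10,6],[15,0],[18,5],[19,6],[24,4],[25,1],[28,5],[29,6],[37,0],[43,0],[47,4],[48,4],[53,0]]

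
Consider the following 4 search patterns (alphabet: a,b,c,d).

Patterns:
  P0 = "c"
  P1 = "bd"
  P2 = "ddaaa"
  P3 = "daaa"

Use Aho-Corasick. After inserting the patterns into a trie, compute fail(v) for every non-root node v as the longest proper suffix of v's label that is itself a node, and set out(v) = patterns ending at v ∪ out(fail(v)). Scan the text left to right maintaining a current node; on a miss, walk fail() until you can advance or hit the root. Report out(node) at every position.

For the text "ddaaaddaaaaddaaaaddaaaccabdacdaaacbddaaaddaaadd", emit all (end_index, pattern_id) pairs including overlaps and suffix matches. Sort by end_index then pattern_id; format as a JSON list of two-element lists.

Build automaton:
Trie (insert patterns):
  n0 'ε': b→2 c→1 d→4
  n1 'c': ·  ←P0
  n2 'b': d→3
  n3 'bd': ·  ←P1
  n4 'd': a→9 d→5
  n5 'dd': a→6
  n6 'dda': a→7
  n7 'ddaa': a→8
  n8 'ddaaa': ·  ←P2
  n9 'da': a→10
  n10 'daa': a→11
  n11 'daaa': ·  ←P3

BFS fail/out derivation:
  fail(1) 'c': from fail(0)=0 chase 'c': 0 ⇒ 0;  out={0}∪out(0)={0}
  fail(2) 'b': from fail(0)=0 chase 'b': 0 ⇒ 0;  out=∅∪out(0)=∅
  fail(4) 'd': from fail(0)=0 chase 'd': 0 ⇒ 0;  out=∅∪out(0)=∅
  fail(3) 'bd': from fail(2)=0 chase 'd': 0 ⇒ 4;  out={1}∪out(4)={1}
  fail(5) 'dd': from fail(4)=0 chase 'd': 0 ⇒ 4;  out=∅∪out(4)=∅
  fail(9) 'da': from fail(4)=0 chase 'a': 0 ⇒ 0;  out=∅∪out(0)=∅
  fail(6) 'dda': from fail(5)=4 chase 'a': 4 ⇒ 9;  out=∅∪out(9)=∅
  fail(10) 'daa': from fail(9)=0 chase 'a': 0 ⇒ 0;  out=∅∪out(0)=∅
  fail(7) 'ddaa': from fail(6)=9 chase 'a': 9 ⇒ 10;  out=∅∪out(10)=∅
  fail(11) 'daaa': from fail(10)=0 chase 'a': 0 ⇒ 0;  out={3}∪out(0)={3}
  fail(8) 'ddaaa': from fail(7)=10 chase 'a': 10 ⇒ 11;  out={2}∪out(11)={2,3}

Text stream:
pos 0 'd': at 4
pos 1 'd': at 5
pos 2 'a': at 6
pos 3 'a': at 7
pos 4 'a': at 8  ** P2@[0:4],P3@[1:4]
pos 5 'd': at 4 (via fail)
pos 6 'd': at 5
pos 7 'a': at 6
pos 8 'a': at 7
pos 9 'a': at 8  ** P2@[5:9],P3@[6:9]
pos 10 'a': at 0 (via fail)
pos 11 'd': at 4
pos 12 'd': at 5
pos 13 'a': at 6
pos 14 'a': at 7
pos 15 'a': at 8  ** P2@[11:15],P3@[12:15]
pos 16 'a': at 0 (via fail)
pos 17 'd': at 4
pos 18 'd': at 5
pos 19 'a': at 6
pos 20 'a': at 7
pos 21 'a': at 8  ** P2@[17:21],P3@[18:21]
pos 22 'c': at 1 (via fail)  ** P0@[22:22]
pos 23 'c': at 1 (via fail)  ** P0@[23:23]
pos 24 'a': at 0 (via fail)
pos 25 'b': at 2
pos 26 'd': at 3  ** P1@[25:26]
pos 27 'a': at 9 (via fail)
pos 28 'c': at 1 (via fail)  ** P0@[28:28]
pos 29 'd': at 4 (via fail)
pos 30 'a': at 9
pos 31 'a': at 10
pos 32 'a': at 11  ** P3@[29:32]
pos 33 'c': at 1 (via fail)  ** P0@[33:33]
pos 34 'b': at 2 (via fail)
pos 35 'd': at 3  ** P1@[34:35]
pos 36 'd': at 5 (via fail)
pos 37 'a': at 6
pos 38 'a': at 7
pos 39 'a': at 8  ** P2@[35:39],P3@[36:39]
pos 40 'd': at 4 (via fail)
pos 41 'd': at 5
pos 42 'a': at 6
pos 43 'a': at 7
pos 44 'a': at 8  ** P2@[40:44],P3@[41:44]
pos 45 'd': at 4 (via fail)
pos 46 'd': at 5

Matches: [[4,2],[4,3],[9,2],[9,3],[15,2],[15,3],[21,2],[21,3],[22,0],[23,0],[26,1],[28,0],[32,3],[33,0],[35,1],[39,2],[39,3],[44,2],[44,3]]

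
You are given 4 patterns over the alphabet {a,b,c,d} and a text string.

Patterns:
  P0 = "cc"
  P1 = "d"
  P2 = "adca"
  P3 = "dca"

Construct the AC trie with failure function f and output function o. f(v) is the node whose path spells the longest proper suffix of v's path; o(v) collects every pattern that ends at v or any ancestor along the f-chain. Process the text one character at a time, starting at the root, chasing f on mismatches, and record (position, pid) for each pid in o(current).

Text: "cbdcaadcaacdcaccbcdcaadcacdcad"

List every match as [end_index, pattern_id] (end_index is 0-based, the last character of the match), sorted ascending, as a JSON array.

Build:
Trie nodes:
  0='ε' goto a→4 c→1 d→3
  1='c' goto c→2
  2='cc' goto ·  ←P0
  3='d' goto c→8  ←P1
  4='a' goto d→5
  5='ad' goto c→6
  6='adc' goto a→7
  7='adca' goto ·  ←P2
  8='dc' goto a→9
  9='dca' goto ·  ←P3

BFS fail/out derivation:
  n1('c'): parent n0 fail=0; on 'c' 0 → fail=0;  out ∅∪∅=∅
  n3('d'): parent n0 fail=0; on 'd' 0 → fail=0;  out {1}∪∅={1}
  n4('a'): parent n0 fail=0; on 'a' 0 → fail=0;  out ∅∪∅=∅
  n2('cc'): parent n1 fail=0; on 'c' 0 → fail=1;  out {0}∪∅={0}
  n5('ad'): parent n4 fail=0; on 'd' 0 → fail=3;  out ∅∪{1}={1}
  n8('dc'): parent n3 fail=0; on 'c' 0 → fail=1;  out ∅∪∅=∅
  n6('adc'): parent n5 fail=3; on 'c' 3 → fail=8;  out ∅∪∅=∅
  n9('dca'): parent n8 fail=1; on 'a' 1→0 → fail=4;  out {3}∪∅={3}
  n7('adca'): parent n6 fail=8; on 'a' 8 → fail=9;  out {2}∪{3}={2,3}

Run:
[0] read 'c'  n0⇒n1
[1] read 'b'  n1⇒n0 ·f
[2] read 'd'  n0⇒n3  emit P1@[2:2]
[3] read 'c'  n3⇒n8
[4] read 'a'  n8⇒n9  emit P3@[2:4]
[5] read 'a'  n9⇒n4 ·f
[6] read 'd'  n4⇒n5  emit P1@[6:6]
[7] read 'c'  n5⇒n6
[8] read 'a'  n6⇒n7  emit P2@[5:8],P3@[6:8]
[9] read 'a'  n7⇒n4 ·f
[10] read 'c'  n4⇒n1 ·f
[11] read 'd'  n1⇒n3 ·f  emit P1@[11:11]
[12] read 'c'  n3⇒n8
[13] read 'a'  n8⇒n9  emit P3@[11:13]
[14] read 'c'  n9⇒n1 ·f
[15] read 'c'  n1⇒n2  emit P0@[14:15]
[16] read 'b'  n2⇒n0 ·f
[17] read 'c'  n0⇒n1
[18] read 'd'  n1⇒n3 ·f  emit P1@[18:18]
[19] read 'c'  n3⇒n8
[20] read 'a'  n8⇒n9  emit P3@[18:20]
[21] read 'a'  n9⇒n4 ·f
[22] read 'd'  n4⇒n5  emit P1@[22:22]
[23] read 'c'  n5⇒n6
[24] read 'a'  n6⇒n7  emit P2@[21:24],P3@[22:24]
[25] read 'c'  n7⇒n1 ·f
[26] read 'd'  n1⇒n3 ·f  emit P1@[26:26]
[27] read 'c'  n3⇒n8
[28] read 'a'  n8⇒n9  emit P3@[26:28]
[29] read 'd'  n9⇒n5 ·f  emit P1@[29:29]

Result: [[2,1],[4,3],[6,1],[8,2],[8,3],[11,1],[13,3],[15,0],[18,1],[20,3],[22,1],[24,2],[24,3],[26,1],[28,3],[29,1]]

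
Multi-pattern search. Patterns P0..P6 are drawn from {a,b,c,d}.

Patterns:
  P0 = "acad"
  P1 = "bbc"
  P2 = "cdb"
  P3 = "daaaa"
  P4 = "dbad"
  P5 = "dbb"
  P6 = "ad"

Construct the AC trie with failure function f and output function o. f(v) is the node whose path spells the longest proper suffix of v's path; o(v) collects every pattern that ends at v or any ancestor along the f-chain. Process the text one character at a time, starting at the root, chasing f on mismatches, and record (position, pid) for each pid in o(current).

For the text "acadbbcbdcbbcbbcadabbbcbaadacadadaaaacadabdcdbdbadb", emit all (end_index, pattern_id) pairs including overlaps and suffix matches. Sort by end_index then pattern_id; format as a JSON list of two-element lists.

Build automaton:
Trie (insert patterns):
  0='ε' goto a→1 b→5 c→8 d→11
  1='a' goto c→2 d→20
  2='ac' goto a→3
  3='aca' goto d→4
  4='acad' goto ·  [P0 ends]
  5='b' goto b→6
  6='bb' goto c→7
  7='bbc' goto ·  [P1 ends]
  8='c' goto d→9
  9='cd' goto b→10
  10='cdb' goto ·  [P2 ends]
  11='d' goto a→12 b→16
  12='da' goto a→13
  13='daa' goto a→14
  14='daaa' goto a→15
  15='daaaa' goto ·  [P3 ends]
  16='db' goto a→17 b→19
  17='dba' goto d→18
  18='dbad' goto ·  [P4 ends]
  19='dbb' goto ·  [P5 ends]
  20='ad' goto ·  [P6 ends]

BFS fail/out derivation:
  n1('a'): parent n0 fail=0; on 'a' 0 → fail=0;  out ∅∪∅=∅
  n5('b'): parent n0 fail=0; on 'b' 0 → fail=0;  out ∅∪∅=∅
  n8('c'): parent n0 fail=0; on 'c' 0 → fail=0;  out ∅∪∅=∅
  n11('d'): parent n0 fail=0; on 'd' 0 → fail=0;  out ∅∪∅=∅
  n2('ac'): parent n1 fail=0; on 'c' 0 → fail=8;  out ∅∪∅=∅
  n6('bb'): parent n5 fail=0; on 'b' 0 → fail=5;  out ∅∪∅=∅
  n9('cd'): parent n8 fail=0; on 'd' 0 → fail=11;  out ∅∪∅=∅
  n12('da'): parent n11 fail=0; on 'a' 0 → fail=1;  out ∅∪∅=∅
  n16('db'): parent n11 fail=0; on 'b' 0 → fail=5;  out ∅∪∅=∅
  n20('ad'): parent n1 fail=0; on 'd' 0 → fail=11;  out {6}∪∅={6}
  n3('aca'): parent n2 fail=8; on 'a' 8→0 → fail=1;  out ∅∪∅=∅
  n7('bbc'): parent n6 fail=5; on 'c' 5→0 → fail=8;  out {1}∪∅={1}
  n10('cdb'): parent n9 fail=11; on 'b' 11 → fail=16;  out {2}∪∅={2}
  n13('daa'): parent n12 fail=1; on 'a' 1→0 → fail=1;  out ∅∪∅=∅
  n17('dba'): parent n16 fail=5; on 'a' 5→0 → fail=1;  out ∅∪∅=∅
  n19('dbb'): parent n16 fail=5; on 'b' 5 → fail=6;  out {5}∪∅={5}
  n4('acad'): parent n3 fail=1; on 'd' 1 → fail=20;  out {0}∪{6}={0,6}
  n14('daaa'): parent n13 fail=1; on 'a' 1→0 → fail=1;  out ∅∪∅=∅
  n18('dbad'): parent n17 fail=1; on 'd' 1 → fail=20;  out {4}∪{6}={4,6}
  n15('daaaa'): parent n14 fail=1; on 'a' 1→0 → fail=1;  out {3}∪∅={3}

Scan:
[0] read 'a'  n0⇒n1
[1] read 'c'  n1⇒n2
[2] read 'a'  n2⇒n3
[3] read 'd'  n3⇒n4  ** P0@[0:3],P6@[2:3]
[4] read 'b'  n4⇒n16 (fail-walked)
[5] read 'b'  n16⇒n19  ** P5@[3:5]
[6] read 'c'  n19⇒n7 (fail-walked)  ** P1@[4:6]
[7] read 'b'  n7⇒n5 (fail-walked)
[8] read 'd'  n5⇒n11 (fail-walked)
[9] read 'c'  n11⇒n8 (fail-walked)
[10] read 'b'  n8⇒n5 (fail-walked)
[11] read 'b'  n5⇒n6
[12] read 'c'  n6⇒n7  ** P1@[10:12]
[13] read 'b'  n7⇒n5 (fail-walked)
[14] read 'b'  n5⇒n6
[15] read 'c'  n6⇒n7  ** P1@[13:15]
[16] read 'a'  n7⇒n1 (fail-walked)
[17] read 'd'  n1⇒n20  ** P6@[16:17]
[18] read 'a'  n20⇒n12 (fail-walked)
[19] read 'b'  n12⇒n5 (fail-walked)
[20] read 'b'  n5⇒n6
[21] read 'b'  n6⇒n6 (fail-walked)
[22] read 'c'  n6⇒n7  ** P1@[20:22]
[23] read 'b'  n7⇒n5 (fail-walked)
[24] read 'a'  n5⇒n1 (fail-walked)
[25] read 'a'  n1⇒n1 (fail-walked)
[26] read 'd'  n1⇒n20  ** P6@[25:26]
[27] read 'a'  n20⇒n12 (fail-walked)
[28] read 'c'  n12⇒n2 (fail-walked)
[29] read 'a'  n2⇒n3
[30] read 'd'  n3⇒n4  ** P0@[27:30],P6@[29:30]
[31] read 'a'  n4⇒n12 (fail-walked)
[32] read 'd'  n12⇒n20 (fail-walked)  ** P6@[31:32]
[33] read 'a'  n20⇒n12 (fail-walked)
[34] read 'a'  n12⇒n13
[35] read 'a'  n13⇒n14
[36] read 'a'  n14⇒n15  ** P3@[32:36]
[37] read 'c'  n15⇒n2 (fail-walked)
[38] read 'a'  n2⇒n3
[39] read 'd'  n3⇒n4  ** P0@[36:39],P6@[38:39]
[40] read 'a'  n4⇒n12 (fail-walked)
[41] read 'b'  n12⇒n5 (fail-walked)
[42] read 'd'  n5⇒n11 (fail-walked)
[43] read 'c'  n11⇒n8 (fail-walked)
[44] read 'd'  n8⇒n9
[45] read 'b'  n9⇒n10  ** P2@[43:45]
[46] read 'd'  n10⇒n11 (fail-walked)
[47] read 'b'  n11⇒n16
[48] read 'a'  n16⇒n17
[49] read 'd'  n17⇒n18  ** P4@[46:49],P6@[48:49]
[50] read 'b'  n18⇒n16 (fail-walked)

Result: [[3,0],[3,6],[5,5],[6,1],[12,1],[15,1],[17,6],[22,1],[26,6],[30,0],[30,6],[32,6],[36,3],[39,0],[39,6],[45,2],[49,4],[49,6]]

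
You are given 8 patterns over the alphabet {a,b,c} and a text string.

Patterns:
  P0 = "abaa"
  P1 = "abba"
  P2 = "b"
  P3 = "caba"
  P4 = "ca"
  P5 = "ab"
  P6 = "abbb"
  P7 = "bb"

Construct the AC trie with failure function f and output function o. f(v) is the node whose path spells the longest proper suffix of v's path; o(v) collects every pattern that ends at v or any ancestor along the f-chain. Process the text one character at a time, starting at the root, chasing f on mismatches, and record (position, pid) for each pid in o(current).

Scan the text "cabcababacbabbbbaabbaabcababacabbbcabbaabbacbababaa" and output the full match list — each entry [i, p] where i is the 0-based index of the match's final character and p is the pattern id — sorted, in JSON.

Construct AC machine:
Trie (insert patterns):
  n0 'ε': a→1 b→7 c→8
  n1 'a': b→2
  n2 'ab': a→3 b→5  [P5 ends]
  n3 'aba': a→4
  n4 'abaa': ·  [P0 ends]
  n5 'abb': a→6 b→12
  n6 'abba': ·  [P1 ends]
  n7 'b': b→13  [P2 ends]
  n8 'c': a→9
  n9 'ca': b→10  [P4 ends]
  n10 'cab': a→11
  n11 'caba': ·  [P3 ends]
  n12 'abbb': ·  [P6 ends]
  n13 'bb': ·  [P7 ends]

BFS fail/out derivation:
  fail(1) 'a': from fail(0)=0 chase 'a': 0 ⇒ 0;  out=∅∪out(0)=∅
  fail(7) 'b': from fail(0)=0 chase 'b': 0 ⇒ 0;  out={2}∪out(0)={2}
  fail(8) 'c': from fail(0)=0 chase 'c': 0 ⇒ 0;  out=∅∪out(0)=∅
  fail(2) 'ab': from fail(1)=0 chase 'b': 0 ⇒ 7;  out={5}∪out(7)={2,5}
  fail(9) 'ca': from fail(8)=0 chase 'a': 0 ⇒ 1;  out={4}∪out(1)={4}
  fail(13) 'bb': from fail(7)=0 chase 'b': 0 ⇒ 7;  out={7}∪out(7)={2,7}
  fail(3) 'aba': from fail(2)=7 chase 'a': 7→0 ⇒ 1;  out=∅∪out(1)=∅
  fail(5) 'abb': from fail(2)=7 chase 'b': 7 ⇒ 13;  out=∅∪out(13)={2,7}
  fail(10) 'cab': from fail(9)=1 chase 'b': 1 ⇒ 2;  out=∅∪out(2)={2,5}
  fail(4) 'abaa': from fail(3)=1 chase 'a': 1→0 ⇒ 1;  out={0}∪out(1)={0}
  fail(6) 'abba': from fail(5)=13 chase 'a': 13→7→0 ⇒ 1;  out={1}∪out(1)={1}
  fail(11) 'caba': from fail(10)=2 chase 'a': 2 ⇒ 3;  out={3}∪out(3)={3}
  fail(12) 'abbb': from fail(5)=13 chase 'b': 13→7 ⇒ 13;  out={6}∪out(13)={2,6,7}

Run:
i=0 'c': node 0→8
i=1 'a': node 8→9  ** P4@[0:1]
i=2 'b': node 9→10  ** P2@[2:2],P5@[1:2]
i=3 'c': node 10→8 (fail-walked)
i=4 'a': node 8→9  ** P4@[3:4]
i=5 'b': node 9→10  ** P2@[5:5],P5@[4:5]
i=6 'a': node 10→11  ** P3@[3:6]
i=7 'b': node 11→2 (fail-walked)  ** P2@[7:7],P5@[6:7]
i=8 'a': node 2→3
i=9 'c': node 3→8 (fail-walked)
i=10 'b': node 8→7 (fail-walked)  ** P2@[10:10]
i=11 'a': node 7→1 (fail-walked)
i=12 'b': node 1→2  ** P2@[12:12],P5@[11:12]
i=13 'b': node 2→5  ** P2@[13:13],P7@[12:13]
i=14 'b': node 5→12  ** P2@[14:14],P6@[11:14],P7@[13:14]
i=15 'b': node 12→13 (fail-walked)  ** P2@[15:15],P7@[14:15]
i=16 'a': node 13→1 (fail-walked)
i=17 'a': node 1→1 (fail-walked)
i=18 'b': node 1→2  ** P2@[18:18],P5@[17:18]
i=19 'b': node 2→5  ** P2@[19:19],P7@[18:19]
i=20 'a': node 5→6  ** P1@[17:20]
i=21 'a': node 6→1 (fail-walked)
i=22 'b': node 1→2  ** P2@[22:22],P5@[21:22]
i=23 'c': node 2→8 (fail-walked)
i=24 'a': node 8→9  ** P4@[23:24]
i=25 'b': node 9→10  ** P2@[25:25],P5@[24:25]
i=26 'a': node 10→11  ** P3@[23:26]
i=27 'b': node 11→2 (fail-walked)  ** P2@[27:27],P5@[26:27]
i=28 'a': node 2→3
i=29 'c': node 3→8 (fail-walked)
i=30 'a': node 8→9  ** P4@[29:30]
i=31 'b': node 9→10  ** P2@[31:31],P5@[30:31]
i=32 'b': node 10→5 (fail-walked)  ** P2@[32:32],P7@[31:32]
i=33 'b': node 5→12  ** P2@[33:33],P6@[30:33],P7@[32:33]
i=34 'c': node 12→8 (fail-walked)
i=35 'a': node 8→9  ** P4@[34:35]
i=36 'b': node 9→10  ** P2@[36:36],P5@[35:36]
i=37 'b': node 10→5 (fail-walked)  ** P2@[37:37],P7@[36:37]
i=38 'a': node 5→6  ** P1@[35:38]
i=39 'a': node 6→1 (fail-walked)
i=40 'b': node 1→2  ** P2@[40:40],P5@[39:40]
i=41 'b': node 2→5  ** P2@[41:41],P7@[40:41]
i=42 'a': node 5→6  ** P1@[39:42]
i=43 'c': node 6→8 (fail-walked)
i=44 'b': node 8→7 (fail-walked)  ** P2@[44:44]
i=45 'a': node 7→1 (fail-walked)
i=46 'b': node 1→2  ** P2@[46:46],P5@[45:46]
i=47 'a': node 2→3
i=48 'b': node 3→2 (fail-walked)  ** P2@[48:48],P5@[47:48]
i=49 'a': node 2→3
i=50 'a': node 3→4  ** P0@[47:50]

Result: [[1,4],[2,2],[2,5],[4,4],[5,2],[5,5],[6,3],[7,2],[7,5],[10,2],[12,2],[12,5],[13,2],[13,7],[14,2],[14,6],[14,7],[15,2],[15,7],[18,2],[18,5],[19,2],[19,7],[20,1],[22,2],[22,5],[24,4],[25,2],[25,5],[26,3],[27,2],[27,5],[30,4],[31,2],[31,5],[32,2],[32,7],[33,2],[33,6],[33,7],[35,4],[36,2],[36,5],[37,2],[37,7],[38,1],[40,2],[40,5],[41,2],[41,7],[42,1],[44,2],[46,2],[46,5],[48,2],[48,5],[50,0]]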